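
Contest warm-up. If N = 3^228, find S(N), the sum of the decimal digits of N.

495

3^228 = 6076396096647706909168138770838836135530328017648434830996201971201776350890241322455818405320466786549738961
Sum of its 109 digits: 495.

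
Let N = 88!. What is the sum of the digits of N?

88! = 185482642257398439114796845645546284380220968949399346684421580986889562184028199319100141244804501828416633516851200000000000000000000
Sum of its 135 digits: 531.

531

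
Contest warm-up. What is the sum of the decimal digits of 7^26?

7^26 = 9387480337647754305649
Sum of its 22 digits: 112.

112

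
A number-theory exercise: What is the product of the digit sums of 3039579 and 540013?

S(3039579) = 3+0+3+9+5+7+9 = 36.
S(540013) = 5+4+0+0+1+3 = 13.
36 · 13 = 468.

468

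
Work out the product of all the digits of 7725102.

0

7×7×2×5×1×0×2 = 0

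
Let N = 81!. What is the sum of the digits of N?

81! = 5797126020747367985879734231578109105412357244731625958745865049716390179693892056256184534249745940480000000000000000000
Sum of its 121 digits: 486.

486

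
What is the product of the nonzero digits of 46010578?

6720

4×6×1×5×7×8 = 6720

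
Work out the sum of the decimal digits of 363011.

14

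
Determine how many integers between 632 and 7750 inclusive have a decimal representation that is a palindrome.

The integers in [632, 7750] that have a decimal representation that is a palindrome: 636, 646, 656, 666, 676, 686, …, 7557, 7667.
104 qualify.

104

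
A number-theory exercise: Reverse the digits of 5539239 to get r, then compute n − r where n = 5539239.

-3790116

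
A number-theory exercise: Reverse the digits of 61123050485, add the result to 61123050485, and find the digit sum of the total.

43

Reversal of 61123050485 is 58405032116; 61123050485 + 58405032116 = 119528082601.
Digit sum of 119528082601: 1+1+9+5+2+8+0+8+2+6+0+1 = 43.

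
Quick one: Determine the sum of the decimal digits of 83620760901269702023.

73

8+3+6+2+0+7+6+0+9+0+1+2+6+9+7+0+2+0+2+3 = 73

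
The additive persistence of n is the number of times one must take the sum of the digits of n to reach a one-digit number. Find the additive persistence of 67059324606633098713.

67059324606633098713 → 88 → 16 → 7 (3 steps)

3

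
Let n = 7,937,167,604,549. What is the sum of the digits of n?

68

7+9+3+7+1+6+7+6+0+4+5+4+9 = 68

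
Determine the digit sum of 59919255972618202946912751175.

5+9+9+1+9+2+5+5+9+7+2+6+1+8+2+0+2+9+4+6+9+1+2+7+5+1+1+7+5 = 139

139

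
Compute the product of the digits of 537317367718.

15558480

5×3×7×3×1×7×3×6×7×7×1×8 = 15558480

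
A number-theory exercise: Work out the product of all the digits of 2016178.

0

2×0×1×6×1×7×8 = 0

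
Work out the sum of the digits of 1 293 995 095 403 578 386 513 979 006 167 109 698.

1+2+9+3+9+9+5+0+9+5+4+0+3+5+7+8+3+8+6+5+1+3+9+7+9+0+0+6+1+6+7+1+0+9+6+9+8 = 183

183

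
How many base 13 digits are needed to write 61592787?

7

61592787 in base 13 is C9B6C49, which has 7 digits.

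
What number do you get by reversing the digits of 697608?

Reversing 697608 gives 806796.

806796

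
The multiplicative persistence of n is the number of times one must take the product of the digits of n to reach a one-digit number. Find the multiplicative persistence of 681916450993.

1

681916450993 → 0 (1 step)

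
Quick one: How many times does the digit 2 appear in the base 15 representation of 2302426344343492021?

1

2302426344343492021 in base 15 is 53D08E7EDA3D2981.
The digit 2 appears 1 time.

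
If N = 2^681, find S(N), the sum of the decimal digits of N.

854

2^681 = 10032913020226237310869197622070557910061530690809581488606035047662224110216294903018315384440590765432325303757053790498770584583633048750167493382743608188543746320969475933440520778435368952314936164352
Sum of its 206 digits: 854.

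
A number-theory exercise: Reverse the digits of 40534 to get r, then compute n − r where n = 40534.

Reverse of 40534 is 43504.
40534 − 43504 = -2970

-2970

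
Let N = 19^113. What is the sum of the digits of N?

19^113 = 3156144711224622406574156525268164145308490749124715514526554649598602104214132133822653018203811693521913344024650014278208913260696019390559059
Sum of its 145 digits: 559.

559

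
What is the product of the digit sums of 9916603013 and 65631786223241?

2128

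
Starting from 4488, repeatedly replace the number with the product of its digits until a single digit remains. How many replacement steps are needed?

4488 → 1024 → 0 (2 steps)

2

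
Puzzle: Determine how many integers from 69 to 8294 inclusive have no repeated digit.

The integers in [69, 8294] that have no repeated digit: 69, 70, 71, 72, 73, 74, …, 8293, 8294.
4369 qualify.

4369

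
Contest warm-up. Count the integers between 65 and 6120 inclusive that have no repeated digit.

The integers in [65, 6120] that have no repeated digit: 65, 67, 68, 69, 70, 71, …, 6109, 6120.
3263 qualify.

3263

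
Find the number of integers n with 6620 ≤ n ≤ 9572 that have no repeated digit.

The integers in [6620, 9572] that have no repeated digit: 6701, 6702, 6703, 6704, 6705, 6708, …, 9571, 9572.
1501 qualify.

1501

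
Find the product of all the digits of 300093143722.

3×0×0×0×9×3×1×4×3×7×2×2 = 0

0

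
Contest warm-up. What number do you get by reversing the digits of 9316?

6139

Reversing 9316 gives 6139.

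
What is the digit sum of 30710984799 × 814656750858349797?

30710984799 × 814656750858349797 = 25018911092013510817891735803
Sum of its 29 digits: 108.

108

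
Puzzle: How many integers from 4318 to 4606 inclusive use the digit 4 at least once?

289

The integers in [4318, 4606] that use the digit 4 at least once: 4318, 4319, 4320, 4321, 4322, 4323, …, 4605, 4606.
289 qualify.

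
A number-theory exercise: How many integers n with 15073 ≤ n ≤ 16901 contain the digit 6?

1157

The integers in [15073, 16901] that contain the digit 6: 15076, 15086, 15096, 15106, 15116, 15126, …, 16900, 16901.
1157 qualify.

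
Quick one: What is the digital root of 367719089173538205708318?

3

3+6+7+7+1+9+0+8+9+1+7+3+5+3+8+2+0+5+7+0+8+3+1+8 = 111
1+1+1 = 3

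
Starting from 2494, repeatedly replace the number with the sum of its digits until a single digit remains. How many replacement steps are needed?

2494 → 19 → 10 → 1 (3 steps)

3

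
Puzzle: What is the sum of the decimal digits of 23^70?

23^70 = 209386424652304064049051461204995116953510089281143424135257228513176887924733660903369498848049
Sum of its 96 digits: 409.

409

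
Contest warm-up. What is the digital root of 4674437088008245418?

2

4+6+7+4+4+3+7+0+8+8+0+0+8+2+4+5+4+1+8 = 83
8+3 = 11
1+1 = 2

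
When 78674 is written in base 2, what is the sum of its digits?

8

78674 in base 2 is 10011001101010010.
Digit sum: 1+0+0+1+1+0+0+1+1+0+1+0+1+0+0+1+0 = 8.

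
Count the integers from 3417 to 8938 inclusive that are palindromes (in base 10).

The integers in [3417, 8938] that are palindromes (in base 10): 3443, 3553, 3663, 3773, 3883, 3993, …, 8778, 8888.
55 qualify.

55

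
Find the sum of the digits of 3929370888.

57

3+9+2+9+3+7+0+8+8+8 = 57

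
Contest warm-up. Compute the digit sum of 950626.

28

9+5+0+6+2+6 = 28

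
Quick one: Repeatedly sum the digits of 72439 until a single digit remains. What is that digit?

7

7+2+4+3+9 = 25
2+5 = 7
(Equivalently, 72439 mod 9 = 7.)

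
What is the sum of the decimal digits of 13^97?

472

13^97 = 1128509381413733515480688613898436566335354787380492102782061492674628447809729431114376724142003723346459533
Sum of its 109 digits: 472.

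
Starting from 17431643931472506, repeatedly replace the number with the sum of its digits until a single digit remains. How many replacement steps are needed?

3

17431643931472506 → 66 → 12 → 3 (3 steps)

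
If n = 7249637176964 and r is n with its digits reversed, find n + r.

Reverse of 7249637176964 is 4696717369427.
7249637176964 + 4696717369427 = 11946354546391

11946354546391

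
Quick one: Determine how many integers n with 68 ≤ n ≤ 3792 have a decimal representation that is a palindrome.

121

The integers in [68, 3792] that have a decimal representation that is a palindrome: 77, 88, 99, 101, 111, 121, …, 3663, 3773.
121 qualify.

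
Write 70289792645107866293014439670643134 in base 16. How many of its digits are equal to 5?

70289792645107866293014439670643134 in base 16 is D898DE94867D6FD7D35D788C8F9BE.
The digit 5 appears 1 time.

1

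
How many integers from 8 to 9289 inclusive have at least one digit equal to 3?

3223

The integers in [8, 9289] that have at least one digit equal to 3: 13, 23, 30, 31, 32, 33, …, 9273, 9283.
3223 qualify.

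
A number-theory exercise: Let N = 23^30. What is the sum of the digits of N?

199

23^30 = 71094348791151363024389554286420996798449
Sum of its 41 digits: 199.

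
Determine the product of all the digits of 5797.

2205

5×7×9×7 = 2205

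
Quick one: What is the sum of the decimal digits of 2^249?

2^249 = 904625697166532776746648320380374280103671755200316906558262375061821325312
Sum of its 75 digits: 305.

305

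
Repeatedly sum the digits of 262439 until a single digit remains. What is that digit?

2+6+2+4+3+9 = 26
2+6 = 8

8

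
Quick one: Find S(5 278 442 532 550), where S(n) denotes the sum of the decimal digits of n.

5+2+7+8+4+4+2+5+3+2+5+5+0 = 52

52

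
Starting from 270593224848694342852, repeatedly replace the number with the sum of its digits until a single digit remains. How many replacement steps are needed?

270593224848694342852 → 97 → 16 → 7 (3 steps)

3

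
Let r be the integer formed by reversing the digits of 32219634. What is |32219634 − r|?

Reverse of 32219634 is 43691223.
|32219634 − 43691223| = 11471589

11471589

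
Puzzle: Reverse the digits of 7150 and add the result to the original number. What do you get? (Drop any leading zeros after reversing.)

Reverse of 7150 is 517.
7150 + 517 = 7667

7667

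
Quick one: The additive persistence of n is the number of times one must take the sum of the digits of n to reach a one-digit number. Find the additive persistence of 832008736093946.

3

832008736093946 → 68 → 14 → 5 (3 steps)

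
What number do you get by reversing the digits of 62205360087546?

64578006350226

Reversing 62205360087546 gives 64578006350226.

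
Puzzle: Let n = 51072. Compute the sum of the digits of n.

5+1+0+7+2 = 15

15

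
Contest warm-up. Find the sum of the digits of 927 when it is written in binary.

8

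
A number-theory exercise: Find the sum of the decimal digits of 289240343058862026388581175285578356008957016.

2+8+9+2+4+0+3+4+3+0+5+8+8+6+2+0+2+6+3+8+8+5+8+1+1+7+5+2+8+5+5+7+8+3+5+6+0+0+8+9+5+7+0+1+6 = 203

203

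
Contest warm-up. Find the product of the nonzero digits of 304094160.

3×4×9×4×1×6 = 2592

2592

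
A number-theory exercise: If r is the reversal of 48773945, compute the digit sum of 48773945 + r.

Reversal of 48773945 is 54937784; 48773945 + 54937784 = 103711729.
Digit sum of 103711729: 1+0+3+7+1+1+7+2+9 = 31.

31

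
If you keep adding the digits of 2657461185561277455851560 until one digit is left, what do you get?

4

2+6+5+7+4+6+1+1+8+5+5+6+1+2+7+7+4+5+5+8+5+1+5+6+0 = 112
1+1+2 = 4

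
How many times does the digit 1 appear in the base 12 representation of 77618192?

77618192 in base 12 is 21BB1B28.
The digit 1 appears 2 times.

2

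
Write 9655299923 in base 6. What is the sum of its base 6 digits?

9655299923 in base 6 is 4234030330335.
Digit sum: 4+2+3+4+0+3+0+3+3+0+3+3+5 = 33.

33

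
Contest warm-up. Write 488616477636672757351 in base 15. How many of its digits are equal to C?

488616477636672757351 in base 15 is 4E5C768666CE9D4601.
The digit C appears 2 times.

2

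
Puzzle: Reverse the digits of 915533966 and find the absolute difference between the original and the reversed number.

Reverse of 915533966 is 669335519.
|915533966 − 669335519| = 246198447

246198447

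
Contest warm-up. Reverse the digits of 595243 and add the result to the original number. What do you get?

937838

Reverse of 595243 is 342595.
595243 + 342595 = 937838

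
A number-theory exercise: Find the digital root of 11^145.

The digital root of n equals n mod 9 (or 9 when 9 | n), so we need 11^145 mod 9.
11^145 ≡ 2 (mod 9), so the digital root is 2.

2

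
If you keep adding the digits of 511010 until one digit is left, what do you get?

8

5+1+1+0+1+0 = 8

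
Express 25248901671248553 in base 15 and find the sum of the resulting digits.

25248901671248553 in base 15 is CE906D1ECB04A3.
Digit sum: 12+14+9+0+6+13+1+14+12+11+0+4+10+3 = 109.

109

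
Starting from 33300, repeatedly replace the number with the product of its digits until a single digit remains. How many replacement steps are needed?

33300 → 0 (1 step)

1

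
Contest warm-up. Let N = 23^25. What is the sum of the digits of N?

167

23^25 = 11045767571919545466173812409689943
Sum of its 35 digits: 167.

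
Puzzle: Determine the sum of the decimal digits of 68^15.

68^15 = 3073503348387795563479826432
Sum of its 28 digits: 134.

134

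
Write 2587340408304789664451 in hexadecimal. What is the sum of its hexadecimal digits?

116

2587340408304789664451 in base 16 is 8C428FA9094520B2C3.
Digit sum: 8+12+4+2+8+15+10+9+0+9+4+5+2+0+11+2+12+3 = 116.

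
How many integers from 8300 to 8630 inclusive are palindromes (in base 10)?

3

The integers in [8300, 8630] that are palindromes (in base 10): 8338, 8448, 8558.
3 qualify.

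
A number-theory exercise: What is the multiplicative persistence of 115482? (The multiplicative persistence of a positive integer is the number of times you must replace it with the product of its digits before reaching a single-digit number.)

2

115482 → 320 → 0 (2 steps)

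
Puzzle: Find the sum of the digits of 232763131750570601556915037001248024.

121

2+3+2+7+6+3+1+3+1+7+5+0+5+7+0+6+0+1+5+5+6+9+1+5+0+3+7+0+0+1+2+4+8+0+2+4 = 121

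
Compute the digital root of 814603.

8+1+4+6+0+3 = 22
2+2 = 4
(Equivalently, 814603 mod 9 = 4.)

4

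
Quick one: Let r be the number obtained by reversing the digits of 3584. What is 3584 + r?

Reverse of 3584 is 4853.
3584 + 4853 = 8437

8437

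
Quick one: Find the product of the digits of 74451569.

151200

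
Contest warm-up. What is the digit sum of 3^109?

234

3^109 = 10144175740568179028790664417176723510595582355545683
Sum of its 53 digits: 234.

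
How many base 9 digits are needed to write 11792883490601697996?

20

11792883490601697996 in base 9 is 86511244211486255146, which has 20 digits.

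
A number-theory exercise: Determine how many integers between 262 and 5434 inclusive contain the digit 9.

1390

The integers in [262, 5434] that contain the digit 9: 269, 279, 289, 290, 291, 292, …, 5419, 5429.
1390 qualify.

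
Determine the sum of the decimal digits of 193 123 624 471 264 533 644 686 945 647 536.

149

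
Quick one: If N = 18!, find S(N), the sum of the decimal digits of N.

54

18! = 6402373705728000
Sum of its 16 digits: 54.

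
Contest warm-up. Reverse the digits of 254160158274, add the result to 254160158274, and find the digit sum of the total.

45

Reversal of 254160158274 is 472851061452; 254160158274 + 472851061452 = 727011219726.
Digit sum of 727011219726: 7+2+7+0+1+1+2+1+9+7+2+6 = 45.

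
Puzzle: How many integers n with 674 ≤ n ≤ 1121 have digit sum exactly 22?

The integers in [674, 1121] that have digit sum exactly 22: 679, 688, 697, 769, 778, 787, …, 985, 994.
18 qualify.

18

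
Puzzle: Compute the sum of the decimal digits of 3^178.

378

3^178 = 8464149782874043593254414191179506861158311266932799636000173971661904149225893113289
Sum of its 85 digits: 378.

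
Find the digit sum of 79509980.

47

7+9+5+0+9+9+8+0 = 47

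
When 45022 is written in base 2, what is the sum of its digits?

12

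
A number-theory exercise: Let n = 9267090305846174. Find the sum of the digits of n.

71

9+2+6+7+0+9+0+3+0+5+8+4+6+1+7+4 = 71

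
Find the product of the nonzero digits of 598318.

5×9×8×3×1×8 = 8640

8640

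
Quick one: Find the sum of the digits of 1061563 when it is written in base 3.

1061563 in base 3 is 1222221012011.
Digit sum: 1+2+2+2+2+2+1+0+1+2+0+1+1 = 17.

17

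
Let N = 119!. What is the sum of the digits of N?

774

119! = 55745857612076058813234317117419771556272886109483581752463927935846946310374691578057284710599874844234646982443450754604453404911734348832487342619913750049708004343808000000000000000000000000000
Sum of its 197 digits: 774.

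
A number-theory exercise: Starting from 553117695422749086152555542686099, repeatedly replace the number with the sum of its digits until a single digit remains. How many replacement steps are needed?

553117695422749086152555542686099 → 156 → 12 → 3 (3 steps)

3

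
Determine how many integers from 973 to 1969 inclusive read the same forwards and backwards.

12

The integers in [973, 1969] that read the same forwards and backwards: 979, 989, 999, 1001, 1111, 1221, …, 1771, 1881.
12 qualify.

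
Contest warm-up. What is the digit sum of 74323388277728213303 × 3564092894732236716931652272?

212

74323388277728213303 × 3564092894732236716931652272 = 264895460073076337320258725283219889870240574416
Sum of its 48 digits: 212.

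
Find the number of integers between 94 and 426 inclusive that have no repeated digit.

242

The integers in [94, 426] that have no repeated digit: 94, 95, 96, 97, 98, 102, …, 425, 426.
242 qualify.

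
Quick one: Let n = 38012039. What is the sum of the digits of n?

26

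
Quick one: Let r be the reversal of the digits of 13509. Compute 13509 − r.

-77022

Reverse of 13509 is 90531.
13509 − 90531 = -77022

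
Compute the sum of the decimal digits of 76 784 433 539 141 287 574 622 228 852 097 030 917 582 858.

207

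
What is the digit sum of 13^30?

163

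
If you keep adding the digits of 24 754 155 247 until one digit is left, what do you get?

2+4+7+5+4+1+5+5+2+4+7 = 46
4+6 = 10
1+0 = 1

1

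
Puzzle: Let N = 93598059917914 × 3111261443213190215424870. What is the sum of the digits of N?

93598059917914 × 3111261443213190215424870 = 291208034982163763747151975728834121180
Sum of its 39 digits: 165.

165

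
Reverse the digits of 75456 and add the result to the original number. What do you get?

Reverse of 75456 is 65457.
75456 + 65457 = 140913

140913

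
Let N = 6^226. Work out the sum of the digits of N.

765

6^226 = 72808584308490890141926620945782505148037866307552415175805644787089734445217169198322220264578432279576387521927847063841024440930662045065226066917781611622222831790646624256
Sum of its 176 digits: 765.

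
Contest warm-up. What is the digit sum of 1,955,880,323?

1+9+5+5+8+8+0+3+2+3 = 44

44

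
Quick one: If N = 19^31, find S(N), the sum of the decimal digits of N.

199

19^31 = 4378865740046709085864680868712732574619
Sum of its 40 digits: 199.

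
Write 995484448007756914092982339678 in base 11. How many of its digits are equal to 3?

2

995484448007756914092982339678 in base 11 is 69A2A1768A31316258196A98A5A66.
The digit 3 appears 2 times.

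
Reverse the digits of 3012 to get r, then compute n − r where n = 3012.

909

Reverse of 3012 is 2103.
3012 − 2103 = 909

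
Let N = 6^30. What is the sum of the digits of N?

6^30 = 221073919720733357899776
Sum of its 24 digits: 117.

117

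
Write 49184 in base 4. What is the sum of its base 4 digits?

5

49184 in base 4 is 30000200.
Digit sum: 3+0+0+0+0+2+0+0 = 5.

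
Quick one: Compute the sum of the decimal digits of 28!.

90

28! = 304888344611713860501504000000
Sum of its 30 digits: 90.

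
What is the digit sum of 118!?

118! = 468452584975429065657431236280838416439267950499862031533310318788629800927518416622330123618486343228862579684398745837012213486653229822121742374957258403779058860032000000000000000000000000000
Sum of its 195 digits: 756.

756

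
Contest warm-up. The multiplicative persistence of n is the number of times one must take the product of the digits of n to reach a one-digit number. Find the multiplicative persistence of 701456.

701456 → 0 (1 step)

1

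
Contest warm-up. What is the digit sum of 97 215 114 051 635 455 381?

9+7+2+1+5+1+1+4+0+5+1+6+3+5+4+5+5+3+8+1 = 76

76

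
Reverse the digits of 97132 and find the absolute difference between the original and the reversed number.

73953

Reverse of 97132 is 23179.
|97132 − 23179| = 73953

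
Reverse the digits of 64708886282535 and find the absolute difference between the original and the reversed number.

Reverse of 64708886282535 is 53528268880746.
|64708886282535 − 53528268880746| = 11180617401789

11180617401789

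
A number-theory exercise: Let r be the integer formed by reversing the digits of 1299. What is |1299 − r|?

Reverse of 1299 is 9921.
|1299 − 9921| = 8622

8622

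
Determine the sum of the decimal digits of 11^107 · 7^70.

791

11^107 · 7^70 = 385371960980029316009719590961560268705975970212524958900569217206005445465131615096743137337937490297901620043370648767122192289982396631677674625579763732866583256808579
Sum of its 171 digits: 791.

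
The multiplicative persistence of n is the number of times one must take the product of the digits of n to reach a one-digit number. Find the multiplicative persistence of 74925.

2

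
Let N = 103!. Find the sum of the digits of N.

621

103! = 99029007164861804075467152545817733490901658221144924830052805546998766658416222832141441073883538492653516385977292093222882134415149891584000000000000000000000000
Sum of its 164 digits: 621.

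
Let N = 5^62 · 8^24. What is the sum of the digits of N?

5^62 · 8^24 = 102400000000000000000000000000000000000000000000000000000000000000
Sum of its 66 digits: 7.

7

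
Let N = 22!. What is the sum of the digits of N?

72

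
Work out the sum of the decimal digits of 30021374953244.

47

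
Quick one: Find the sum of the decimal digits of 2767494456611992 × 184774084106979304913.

2767494456611992 × 184774084106979304913 = 511361253491623198534259541100316696
Sum of its 36 digits: 140.

140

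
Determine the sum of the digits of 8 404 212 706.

34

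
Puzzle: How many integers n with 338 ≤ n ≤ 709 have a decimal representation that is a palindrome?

37

The integers in [338, 709] that have a decimal representation that is a palindrome: 343, 353, 363, 373, 383, 393, …, 696, 707.
37 qualify.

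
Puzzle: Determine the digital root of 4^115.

4

The digital root of n equals n mod 9 (or 9 when 9 | n), so we need 4^115 mod 9.
4^115 ≡ 4 (mod 9), so the digital root is 4.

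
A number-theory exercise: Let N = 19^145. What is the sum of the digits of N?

19^145 = 262586344985611149563135607342551174202477020157928684666113795189426114923083081242041713050744066477244927903266627801857651730760873804533878641111132280916113170249281231034034546899
Sum of its 186 digits: 757.

757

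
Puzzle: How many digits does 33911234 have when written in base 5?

33911234 in base 5 is 32140124414, which has 11 digits.

11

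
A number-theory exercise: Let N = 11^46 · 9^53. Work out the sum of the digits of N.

405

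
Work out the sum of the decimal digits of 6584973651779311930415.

6+5+8+4+9+7+3+6+5+1+7+7+9+3+1+1+9+3+0+4+1+5 = 104

104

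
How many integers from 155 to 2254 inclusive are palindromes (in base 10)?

The integers in [155, 2254] that are palindromes (in base 10): 161, 171, 181, 191, 202, 212, …, 2112, 2222.
97 qualify.

97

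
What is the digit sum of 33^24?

144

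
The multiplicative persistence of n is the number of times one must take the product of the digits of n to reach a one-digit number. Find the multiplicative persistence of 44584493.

2

44584493 → 276480 → 0 (2 steps)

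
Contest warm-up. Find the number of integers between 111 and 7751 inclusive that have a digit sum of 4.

The integers in [111, 7751] that have a digit sum of 4: 112, 121, 130, 202, 211, 220, …, 3100, 4000.
29 qualify.

29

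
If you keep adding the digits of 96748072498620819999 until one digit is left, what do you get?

9+6+7+4+8+0+7+2+4+9+8+6+2+0+8+1+9+9+9+9 = 117
1+1+7 = 9

9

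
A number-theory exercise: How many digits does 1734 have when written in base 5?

5

1734 in base 5 is 23414, which has 5 digits.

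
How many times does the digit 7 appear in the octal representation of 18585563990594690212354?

5

18585563990594690212354 in base 8 is 3737032033256412773761002.
The digit 7 appears 5 times.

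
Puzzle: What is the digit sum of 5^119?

344

5^119 = 150463276905252801019998276764447446760789191266827202753120218403637409210205078125
Sum of its 84 digits: 344.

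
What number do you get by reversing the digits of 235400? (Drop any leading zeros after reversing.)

Reversing 235400 gives 4532.

4532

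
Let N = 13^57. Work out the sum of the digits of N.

13^57 = 3124432031290254610011894949223517352998211575328796815860858733
Sum of its 64 digits: 271.

271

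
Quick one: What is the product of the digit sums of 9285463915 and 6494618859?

S(9285463915) = 9+2+8+5+4+6+3+9+1+5 = 52.
S(6494618859) = 6+4+9+4+6+1+8+8+5+9 = 60.
52 · 60 = 3120.

3120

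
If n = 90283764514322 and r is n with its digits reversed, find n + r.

Reverse of 90283764514322 is 22341546738209.
90283764514322 + 22341546738209 = 112625311252531

112625311252531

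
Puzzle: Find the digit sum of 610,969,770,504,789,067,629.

108

6+1+0+9+6+9+7+7+0+5+0+4+7+8+9+0+6+7+6+2+9 = 108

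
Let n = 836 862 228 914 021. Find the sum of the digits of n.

62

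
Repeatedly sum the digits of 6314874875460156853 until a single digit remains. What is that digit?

6+3+1+4+8+7+4+8+7+5+4+6+0+1+5+6+8+5+3 = 91
9+1 = 10
1+0 = 1

1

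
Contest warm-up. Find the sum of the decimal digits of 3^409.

900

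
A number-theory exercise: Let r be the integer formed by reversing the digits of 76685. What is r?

Reversing 76685 gives 58667.

58667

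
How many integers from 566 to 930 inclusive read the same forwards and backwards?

The integers in [566, 930] that read the same forwards and backwards: 575, 585, 595, 606, 616, 626, …, 919, 929.
36 qualify.

36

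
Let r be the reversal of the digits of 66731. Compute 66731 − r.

52965

Reverse of 66731 is 13766.
66731 − 13766 = 52965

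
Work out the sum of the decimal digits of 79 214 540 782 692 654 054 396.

108

7+9+2+1+4+5+4+0+7+8+2+6+9+2+6+5+4+0+5+4+3+9+6 = 108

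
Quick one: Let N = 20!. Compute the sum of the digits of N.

20! = 2432902008176640000
Sum of its 19 digits: 54.

54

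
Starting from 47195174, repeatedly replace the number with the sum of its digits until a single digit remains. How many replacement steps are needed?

3

47195174 → 38 → 11 → 2 (3 steps)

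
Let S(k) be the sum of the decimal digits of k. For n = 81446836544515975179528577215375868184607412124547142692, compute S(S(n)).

9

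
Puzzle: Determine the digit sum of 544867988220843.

5+4+4+8+6+7+9+8+8+2+2+0+8+4+3 = 78

78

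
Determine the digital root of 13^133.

4

The digital root of n equals n mod 9 (or 9 when 9 | n), so we need 13^133 mod 9.
13^133 ≡ 4 (mod 9), so the digital root is 4.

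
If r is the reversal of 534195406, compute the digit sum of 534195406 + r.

47

Reversal of 534195406 is 604591435; 534195406 + 604591435 = 1138786841.
Digit sum of 1138786841: 1+1+3+8+7+8+6+8+4+1 = 47.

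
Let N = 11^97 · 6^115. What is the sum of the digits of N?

882

11^97 · 6^115 = 31804183788035860356915252972642040654466175250717707967031618387416740619107048942143870184675443925615833289581898659970802770876270146407651529850218551663466724775861698645651141370576896
Sum of its 191 digits: 882.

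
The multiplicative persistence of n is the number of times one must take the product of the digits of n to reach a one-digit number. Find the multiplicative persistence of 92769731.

3

92769731 → 142884 → 2048 → 0 (3 steps)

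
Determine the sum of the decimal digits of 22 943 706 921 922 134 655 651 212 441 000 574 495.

142

2+2+9+4+3+7+0+6+9+2+1+9+2+2+1+3+4+6+5+5+6+5+1+2+1+2+4+4+1+0+0+0+5+7+4+4+9+5 = 142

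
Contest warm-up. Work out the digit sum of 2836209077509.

2+8+3+6+2+0+9+0+7+7+5+0+9 = 58

58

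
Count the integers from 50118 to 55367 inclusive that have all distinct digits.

The integers in [50118, 55367] that have all distinct digits: 50123, 50124, 50126, 50127, 50128, 50129, …, 54986, 54987.
1680 qualify.

1680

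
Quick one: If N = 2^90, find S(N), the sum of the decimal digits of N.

2^90 = 1237940039285380274899124224
Sum of its 28 digits: 118.

118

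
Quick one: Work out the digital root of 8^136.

1

The digital root of n equals n mod 9 (or 9 when 9 | n), so we need 8^136 mod 9.
8^136 ≡ 1 (mod 9), so the digital root is 1.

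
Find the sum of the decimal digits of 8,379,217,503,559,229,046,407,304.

105

8+3+7+9+2+1+7+5+0+3+5+5+9+2+2+9+0+4+6+4+0+7+3+0+4 = 105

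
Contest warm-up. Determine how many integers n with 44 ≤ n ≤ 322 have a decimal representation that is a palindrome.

28

The integers in [44, 322] that have a decimal representation that is a palindrome: 44, 55, 66, 77, 88, 99, …, 303, 313.
28 qualify.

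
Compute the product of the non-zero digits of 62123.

6×2×1×2×3 = 72

72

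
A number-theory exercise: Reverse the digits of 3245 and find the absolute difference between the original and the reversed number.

2178

Reverse of 3245 is 5423.
|3245 − 5423| = 2178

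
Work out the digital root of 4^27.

The digital root of n equals n mod 9 (or 9 when 9 | n), so we need 4^27 mod 9.
4^27 ≡ 1 (mod 9), so the digital root is 1.

1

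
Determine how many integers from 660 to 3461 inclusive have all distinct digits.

The integers in [660, 3461] that have all distinct digits: 670, 671, 672, 673, 674, 675, …, 3460, 3461.
1446 qualify.

1446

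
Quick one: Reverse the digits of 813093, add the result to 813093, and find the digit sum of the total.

12

Reversal of 813093 is 390318; 813093 + 390318 = 1203411.
Digit sum of 1203411: 1+2+0+3+4+1+1 = 12.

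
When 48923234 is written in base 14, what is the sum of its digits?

48923234 in base 14 is 66D724A.
Digit sum: 6+6+13+7+2+4+10 = 48.

48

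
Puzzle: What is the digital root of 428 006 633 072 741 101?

4+2+8+0+0+6+6+3+3+0+7+2+7+4+1+1+0+1 = 55
5+5 = 10
1+0 = 1

1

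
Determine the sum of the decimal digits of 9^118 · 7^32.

603

9^118 · 7^32 = 44030477397772653255215301672640434863978494270610590588470693434239858123173554445123670953250503174383543655964215118458679635197820126321
Sum of its 140 digits: 603.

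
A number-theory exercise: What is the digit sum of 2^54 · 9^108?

477

2^54 · 9^108 = 205973232751091084314221458018129422751569503597491235574485052881247427738011070042781353664362214667433673083232190464
Sum of its 120 digits: 477.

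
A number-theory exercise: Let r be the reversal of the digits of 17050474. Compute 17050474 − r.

-30354597

Reverse of 17050474 is 47405071.
17050474 − 47405071 = -30354597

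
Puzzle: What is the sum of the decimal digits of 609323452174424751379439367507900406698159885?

210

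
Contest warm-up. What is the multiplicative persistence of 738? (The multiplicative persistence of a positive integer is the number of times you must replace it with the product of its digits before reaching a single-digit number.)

4

738 → 168 → 48 → 32 → 6 (4 steps)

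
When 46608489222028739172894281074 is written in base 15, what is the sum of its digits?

46608489222028739172894281074 in base 15 is 2B7E5141D246EC1D742243C84.
Digit sum: 2+11+7+14+5+1+4+1+13+2+4+6+14+12+1+13+7+4+2+2+4+3+12+8+4 = 156.

156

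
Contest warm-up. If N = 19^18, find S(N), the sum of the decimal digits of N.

82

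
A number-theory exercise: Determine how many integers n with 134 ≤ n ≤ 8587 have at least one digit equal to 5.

The integers in [134, 8587] that have at least one digit equal to 5: 135, 145, 150, 151, 152, 153, …, 8586, 8587.
3058 qualify.

3058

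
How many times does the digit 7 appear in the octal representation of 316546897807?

1

316546897807 in base 8 is 4466352453617.
The digit 7 appears 1 time.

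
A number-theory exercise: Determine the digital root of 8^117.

8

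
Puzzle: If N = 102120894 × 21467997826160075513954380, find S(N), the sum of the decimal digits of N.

102120894 × 21467997826160075513954380 = 2192331130397523498592530760815720
Sum of its 34 digits: 135.

135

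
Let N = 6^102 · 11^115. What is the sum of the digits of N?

864

6^102 · 11^115 = 13538992022013964219590561450066267347475509735084478600317241518028757577385127679642285157332061067103609952721403403572636476387128173307653164945525936475440538989172713065433032960811811456679936
Sum of its 200 digits: 864.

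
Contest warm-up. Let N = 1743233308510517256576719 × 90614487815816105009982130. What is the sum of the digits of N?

230

1743233308510517256576719 × 90614487815816105009982130 = 157962193394151063182061489629739617881887164031470
Sum of its 51 digits: 230.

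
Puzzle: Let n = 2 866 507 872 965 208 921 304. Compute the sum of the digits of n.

100

2+8+6+6+5+0+7+8+7+2+9+6+5+2+0+8+9+2+1+3+0+4 = 100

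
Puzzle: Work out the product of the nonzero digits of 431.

12

4×3×1 = 12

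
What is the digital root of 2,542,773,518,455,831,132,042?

2+5+4+2+7+7+3+5+1+8+4+5+5+8+3+1+1+3+2+0+4+2 = 82
8+2 = 10
1+0 = 1

1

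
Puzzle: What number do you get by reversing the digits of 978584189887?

Reversing 978584189887 gives 788981485879.

788981485879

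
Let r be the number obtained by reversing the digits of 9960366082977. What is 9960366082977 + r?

Reverse of 9960366082977 is 7792806630699.
9960366082977 + 7792806630699 = 17753172713676

17753172713676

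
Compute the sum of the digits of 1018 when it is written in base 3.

6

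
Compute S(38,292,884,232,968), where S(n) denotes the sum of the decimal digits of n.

74

3+8+2+9+2+8+8+4+2+3+2+9+6+8 = 74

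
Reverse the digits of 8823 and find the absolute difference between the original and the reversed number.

5535

Reverse of 8823 is 3288.
|8823 − 3288| = 5535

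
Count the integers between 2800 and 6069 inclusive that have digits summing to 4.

4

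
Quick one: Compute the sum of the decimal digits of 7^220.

7^220 = 834773786903109305344603351739465865107651363442259632089347254497907859217772802377135814293963352754609908889106995633898481493306777930427722316971727220485281858136786837689193732001
Sum of its 186 digits: 880.

880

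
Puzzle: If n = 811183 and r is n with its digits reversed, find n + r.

Reverse of 811183 is 381118.
811183 + 381118 = 1192301

1192301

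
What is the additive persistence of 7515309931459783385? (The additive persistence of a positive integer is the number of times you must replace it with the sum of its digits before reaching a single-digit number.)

3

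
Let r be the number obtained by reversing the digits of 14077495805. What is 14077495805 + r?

Reverse of 14077495805 is 50859477041.
14077495805 + 50859477041 = 64936972846

64936972846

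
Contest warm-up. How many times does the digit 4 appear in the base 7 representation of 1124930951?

1

1124930951 in base 7 is 36606520034.
The digit 4 appears 1 time.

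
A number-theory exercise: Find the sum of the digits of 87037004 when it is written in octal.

19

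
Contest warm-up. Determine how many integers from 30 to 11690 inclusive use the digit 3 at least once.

3920

The integers in [30, 11690] that use the digit 3 at least once: 30, 31, 32, 33, 34, 35, …, 11673, 11683.
3920 qualify.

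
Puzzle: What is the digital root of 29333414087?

8

2+9+3+3+3+4+1+4+0+8+7 = 44
4+4 = 8
(Equivalently, 29333414087 mod 9 = 8.)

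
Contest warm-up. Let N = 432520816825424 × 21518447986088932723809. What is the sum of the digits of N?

156

432520816825424 × 21518447986088932723809 = 9307176699758585240740442512761320016
Sum of its 37 digits: 156.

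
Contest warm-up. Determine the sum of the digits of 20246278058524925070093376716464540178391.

2+0+2+4+6+2+7+8+0+5+8+5+2+4+9+2+5+0+7+0+0+9+3+3+7+6+7+1+6+4+6+4+5+4+0+1+7+8+3+9+1 = 172

172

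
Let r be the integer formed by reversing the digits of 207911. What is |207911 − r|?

Reverse of 207911 is 119702.
|207911 − 119702| = 88209

88209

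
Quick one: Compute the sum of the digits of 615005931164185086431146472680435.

127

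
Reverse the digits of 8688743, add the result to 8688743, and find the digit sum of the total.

Reversal of 8688743 is 3478868; 8688743 + 3478868 = 12167611.
Digit sum of 12167611: 1+2+1+6+7+6+1+1 = 25.

25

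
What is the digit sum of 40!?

40! = 815915283247897734345611269596115894272000000000
Sum of its 48 digits: 189.

189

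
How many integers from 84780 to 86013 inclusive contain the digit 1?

316

The integers in [84780, 86013] that contain the digit 1: 84781, 84791, 84801, 84810, 84811, 84812, …, 86012, 86013.
316 qualify.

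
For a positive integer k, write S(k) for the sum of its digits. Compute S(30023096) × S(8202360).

S(30023096) = 3+0+0+2+3+0+9+6 = 23.
S(8202360) = 8+2+0+2+3+6+0 = 21.
23 · 21 = 483.

483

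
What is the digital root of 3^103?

9

The digital root of n equals n mod 9 (or 9 when 9 | n), so we need 3^103 mod 9.
3^103 ≡ 0 (mod 9), so the digital root is 9.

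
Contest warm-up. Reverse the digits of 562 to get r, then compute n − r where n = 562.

297

Reverse of 562 is 265.
562 − 265 = 297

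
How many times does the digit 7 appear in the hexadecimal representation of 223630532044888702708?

2

223630532044888702708 in base 16 is C1F7F400CAB337EF4.
The digit 7 appears 2 times.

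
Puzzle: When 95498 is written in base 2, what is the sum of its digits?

95498 in base 2 is 10111010100001010.
Digit sum: 1+0+1+1+1+0+1+0+1+0+0+0+0+1+0+1+0 = 8.

8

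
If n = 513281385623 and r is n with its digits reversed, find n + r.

839864567938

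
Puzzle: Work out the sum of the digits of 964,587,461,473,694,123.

89

9+6+4+5+8+7+4+6+1+4+7+3+6+9+4+1+2+3 = 89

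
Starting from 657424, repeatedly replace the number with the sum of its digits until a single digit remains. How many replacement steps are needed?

3

657424 → 28 → 10 → 1 (3 steps)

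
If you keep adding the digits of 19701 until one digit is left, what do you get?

1+9+7+0+1 = 18
1+8 = 9

9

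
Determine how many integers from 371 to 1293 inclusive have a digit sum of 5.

15

The integers in [371, 1293] that have a digit sum of 5: 401, 410, 500, 1004, 1013, 1022, …, 1211, 1220.
15 qualify.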